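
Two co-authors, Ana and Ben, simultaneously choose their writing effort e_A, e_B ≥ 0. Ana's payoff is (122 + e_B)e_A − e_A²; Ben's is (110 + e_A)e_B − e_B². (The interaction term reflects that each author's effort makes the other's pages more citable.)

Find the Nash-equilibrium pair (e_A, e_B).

118, 114

Expanding Ana's payoff: 122e_A + e_Be_A − e_A².
∂π/∂e_A = 122 + e_B − 2e_A = 0, so e_A = 61 + 0.5e_B.
Likewise for Ben: e_B = 55 + 0.5e_A.
Solving the two reaction functions simultaneously: (1 − (0.5)(0.5))e_A = 61 + 0.5·55, so 0.75e_A = 88.5 and e_A = 118.
Then e_B = 55 + 0.5·118 = 114.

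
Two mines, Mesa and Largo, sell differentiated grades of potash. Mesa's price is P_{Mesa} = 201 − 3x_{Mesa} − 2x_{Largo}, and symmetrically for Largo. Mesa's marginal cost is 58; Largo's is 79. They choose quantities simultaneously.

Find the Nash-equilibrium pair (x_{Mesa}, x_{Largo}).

19.1875, 13.9375

Mine Mesa's profit: π = x_{Mesa}(201 − 3x_{Mesa} − 2x_{Largo}) − 58x_{Mesa}.
∂π/∂x_{Mesa} = 143 − 6x_{Mesa} − 2x_{Largo} = 0 ⇒ x_{Mesa} = 143/6 − (1/3)x_{Largo}.
Similarly x_{Largo} = 61/3 − (1/3)x_{Mesa}.
Substituting the second reaction function into the first: x_{Mesa} = 143/6 − (1/3)(61/3 − (1/3)x_{Mesa}), which gives (8/9)x_{Mesa} = 307/18 ⇒ x_{Mesa} = 19.1875.
Then x_{Largo} = 61/3 − (1/3)·19.1875 = 13.9375.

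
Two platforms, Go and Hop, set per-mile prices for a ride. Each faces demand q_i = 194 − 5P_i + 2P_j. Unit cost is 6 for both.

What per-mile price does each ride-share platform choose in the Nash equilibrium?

Go's profit: π = (P_{Go} − 6)(194 − 5P_{Go} + 2P_{Hop}).
∂π/∂P_{Go} = 224 − 10P_{Go} + 2P_{Hop} = 0 ⇒ P_{Go} = 22.4 + 0.2P_{Hop}.
Setting P_{Go} = P_{Hop} in the reaction function: P_{Go} = 22.4 + 0.2P_{Go}, so P_{Go} = 22.4 / 0.8 = 28.

28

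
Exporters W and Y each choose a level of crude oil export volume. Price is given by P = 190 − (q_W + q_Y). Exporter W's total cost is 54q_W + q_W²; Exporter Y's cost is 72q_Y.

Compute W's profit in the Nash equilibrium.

Exporter W's profit: π = q_W(190 − (q_W + q_Y)) − 54q_W − q_W².
∂π/∂q_W = 136 − 4q_W − q_Y = 0, so q_W = 34 − 0.25q_Y.
For Y: ∂π/∂q_Y = 118 − 2q_Y − q_W = 0 ⇒ q_Y = 59 − 0.5q_W.
Substituting the second reaction function into the first: q_W = 34 − 0.25(59 − 0.5q_W), which gives 0.875q_W = 19.25 ⇒ q_W = 22.
Then q_Y = 59 − 0.5·22 = 48.
Price P = 190 − 70 = 120.
W's profit: (120 − 54)·22 − (22)² = 968.

968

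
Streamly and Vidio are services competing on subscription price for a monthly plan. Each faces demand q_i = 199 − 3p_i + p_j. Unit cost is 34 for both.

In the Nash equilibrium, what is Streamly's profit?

Streamly's profit: π = (p_{Streamly} − 34)(199 − 3p_{Streamly} + p_{Vidio}).
∂π/∂p_{Streamly} = 301 − 6p_{Streamly} + p_{Vidio} = 0 ⇒ p_{Streamly} = 301/6 + (1/6)p_{Vidio}.
The game is symmetric, so in equilibrium p_{Vidio} = p_{Streamly}: the reaction function gives (5/6)p_{Streamly} = 301/6, hence p_{Streamly} = 60.2.
q_{Streamly} = 199 − 3·60.2 + 60.2 = 78.6.
Profit = (60.2 − 34)·78.6 = 2059.32.

2059.32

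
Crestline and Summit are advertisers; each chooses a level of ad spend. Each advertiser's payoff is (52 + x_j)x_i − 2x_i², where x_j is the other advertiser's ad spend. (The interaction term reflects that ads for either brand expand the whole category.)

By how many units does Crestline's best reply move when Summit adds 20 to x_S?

5

Crestline's payoff is (52 + x_S)x_C − 2x_C².
∂π/∂x_C = 52 + x_S − 4x_C = 0, so x_C = 13 + 0.25x_S.
The reaction-function slope is 0.25, so a 20-unit rise in x_S moves x_C by 0.25 × 20 = 5. Crestline's best response rises — the actions are strategic complements.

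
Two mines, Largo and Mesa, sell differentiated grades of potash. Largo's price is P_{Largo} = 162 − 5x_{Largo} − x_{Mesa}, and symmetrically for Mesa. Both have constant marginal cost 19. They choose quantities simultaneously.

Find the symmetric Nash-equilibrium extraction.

13

Mine Largo's profit: π = x_{Largo}(162 − 5x_{Largo} − x_{Mesa}) − 19x_{Largo}.
∂π/∂x_{Largo} = 143 − 10x_{Largo} − x_{Mesa} = 0 ⇒ x_{Largo} = 14.3 − 0.1x_{Mesa}.
The game is symmetric, so in equilibrium x_{Mesa} = x_{Largo}: the reaction function gives 1.1x_{Largo} = 14.3, hence x_{Largo} = 13.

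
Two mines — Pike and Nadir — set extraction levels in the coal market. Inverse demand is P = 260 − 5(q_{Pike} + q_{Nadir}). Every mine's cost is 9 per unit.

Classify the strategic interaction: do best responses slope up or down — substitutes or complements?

strategic substitutes

Mine Pike's profit: π = q_{Pike}(260 − 5(q_{Pike} + q_{Nadir})) − 9q_{Pike}.
∂π/∂q_{Pike} = 251 − 10q_{Pike} − 5q_{Nadir} = 0, so q_{Pike} = 25.1 − 0.5q_{Nadir}.
The best-response slope dq_{Pike}/dq_{Nadir} = −0.5 < 0: the reaction function is downward-sloping, so the choices are strategic substitutes.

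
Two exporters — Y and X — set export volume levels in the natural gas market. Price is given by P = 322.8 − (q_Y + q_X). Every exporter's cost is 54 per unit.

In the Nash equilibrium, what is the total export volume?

Exporter Y's profit: π = q_Y(322.8 − (q_Y + q_X)) − 54q_Y.
∂π/∂q_Y = 268.8 − 2q_Y − q_X = 0, so q_Y = 134.4 − 0.5q_X.
Setting q_Y = q_X in the reaction function: q_Y = 134.4 − 0.5q_Y, so q_Y = 134.4 / 1.5 = 89.6.
Total export volume: 89.6 + 89.6 = 179.2.

179.2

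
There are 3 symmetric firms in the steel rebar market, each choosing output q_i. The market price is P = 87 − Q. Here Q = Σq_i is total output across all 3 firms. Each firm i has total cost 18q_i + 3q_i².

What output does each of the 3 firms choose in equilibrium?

A representative firm's profit is π_i = q_i(87 − Q) − 18q_i − 3q_i², with Q = q_i + Σ_{j≠i} q_j.
First-order condition: 69 − 8q_i − Σ_{j≠i} q_j = 0.
With identical firms, set every q_j = q: then 69 − 8q − 2q = 0, i.e. q = 69/10 = 6.9.

6.9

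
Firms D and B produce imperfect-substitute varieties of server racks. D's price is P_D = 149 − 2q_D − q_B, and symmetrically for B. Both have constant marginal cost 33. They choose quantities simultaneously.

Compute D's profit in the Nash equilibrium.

Firm D's profit: π = q_D(149 − 2q_D − q_B) − 33q_D.
∂π/∂q_D = 116 − 4q_D − q_B = 0 ⇒ q_D = 29 − 0.25q_B.
Setting q_D = q_B in the reaction function: q_D = 29 − 0.25q_D, so q_D = 29 / 1.25 = 23.2.
P_D = 149 − 2·23.2 − 23.2 = 79.4.
Profit = (79.4 − 33)·23.2 = 1076.48.

1076.48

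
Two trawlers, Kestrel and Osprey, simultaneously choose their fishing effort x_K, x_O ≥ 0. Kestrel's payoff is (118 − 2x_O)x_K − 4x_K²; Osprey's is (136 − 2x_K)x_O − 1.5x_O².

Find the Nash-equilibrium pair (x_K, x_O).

Expanding Kestrel's payoff: 118x_K − 2x_Ox_K − 4x_K².
∂π/∂x_K = 118 − 2x_O − 8x_K = 0, so x_K = 14.75 − 0.25x_O.
Likewise for Osprey: x_O = 136/3 − (2/3)x_K.
Plugging x_O into Kestrel's best response: x_K = 14.75 − 0.25(136/3 − (2/3)x_K) ⇒ (5/6)x_K = 41/12, so x_K = 4.1.
Then x_O = 136/3 − (2/3)·4.1 = 42.6.

4.1, 42.6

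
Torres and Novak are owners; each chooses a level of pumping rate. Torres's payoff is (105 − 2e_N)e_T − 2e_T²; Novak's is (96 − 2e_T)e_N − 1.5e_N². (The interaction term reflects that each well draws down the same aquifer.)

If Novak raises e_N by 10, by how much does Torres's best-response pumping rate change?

Expanding Torres's payoff: 105e_T − 2e_Ne_T − 2e_T².
∂π/∂e_T = 105 − 2e_N − 4e_T = 0, so e_T = 26.25 − 0.5e_N.
The reaction-function slope is −0.5, so a 10-unit rise in e_N moves e_T by −0.5 × 10 = −5. Torres's best response falls — the actions are strategic substitutes.

-5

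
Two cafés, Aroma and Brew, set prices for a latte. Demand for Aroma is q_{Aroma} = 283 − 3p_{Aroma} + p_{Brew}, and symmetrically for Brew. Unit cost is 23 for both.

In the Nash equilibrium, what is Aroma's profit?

6740.28

Aroma's profit: π = (p_{Aroma} − 23)(283 − 3p_{Aroma} + p_{Brew}).
∂π/∂p_{Aroma} = 352 − 6p_{Aroma} + p_{Brew} = 0 ⇒ p_{Aroma} = 176/3 + (1/6)p_{Brew}.
By symmetry p_{Brew} = p_{Aroma}; substituting into the reaction function, (5/6)p_{Aroma} = 176/3 and p_{Aroma} = 70.4.
q_{Aroma} = 283 − 3·70.4 + 70.4 = 142.2.
Profit = (70.4 − 23)·142.2 = 6740.28.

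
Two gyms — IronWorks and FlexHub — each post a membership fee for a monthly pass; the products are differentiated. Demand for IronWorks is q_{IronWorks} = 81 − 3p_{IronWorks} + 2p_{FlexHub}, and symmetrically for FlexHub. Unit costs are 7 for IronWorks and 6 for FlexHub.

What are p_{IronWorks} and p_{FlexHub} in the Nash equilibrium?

IronWorks's profit: π = (p_{IronWorks} − 7)(81 − 3p_{IronWorks} + 2p_{FlexHub}).
∂π/∂p_{IronWorks} = 102 − 6p_{IronWorks} + 2p_{FlexHub} = 0 ⇒ p_{IronWorks} = 17 + (1/3)p_{FlexHub}.
Similarly p_{FlexHub} = 16.5 + (1/3)p_{IronWorks}.
Plugging p_{FlexHub} into IronWorks's best response: p_{IronWorks} = 17 + (1/3)(16.5 + (1/3)p_{IronWorks}) ⇒ (8/9)p_{IronWorks} = 22.5, so p_{IronWorks} = 25.3125.
Then p_{FlexHub} = 16.5 + (1/3)·25.3125 = 24.9375.

25.3125, 24.9375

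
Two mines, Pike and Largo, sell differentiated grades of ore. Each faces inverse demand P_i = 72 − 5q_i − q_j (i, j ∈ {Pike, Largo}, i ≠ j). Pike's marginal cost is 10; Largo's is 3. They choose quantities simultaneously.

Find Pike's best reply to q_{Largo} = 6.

Mine Pike's profit: π = q_{Pike}(72 − 5q_{Pike} − q_{Largo}) − 10q_{Pike}.
∂π/∂q_{Pike} = 62 − 10q_{Pike} − q_{Largo} = 0 ⇒ q_{Pike} = 6.2 − 0.1q_{Largo}.
At q_{Largo} = 6: q_{Pike} = 6.2 − 0.1·6 = 5.6.

5.6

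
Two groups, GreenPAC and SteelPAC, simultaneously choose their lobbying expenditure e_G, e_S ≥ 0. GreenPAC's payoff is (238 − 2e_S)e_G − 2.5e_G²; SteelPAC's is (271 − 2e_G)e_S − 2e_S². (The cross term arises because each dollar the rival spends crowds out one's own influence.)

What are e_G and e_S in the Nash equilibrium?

Expanding GreenPAC's payoff: 238e_G − 2e_Se_G − 2.5e_G².
∂π/∂e_G = 238 − 2e_S − 5e_G = 0, so e_G = 47.6 − 0.4e_S.
Likewise for SteelPAC: e_S = 67.75 − 0.5e_G.
Plugging e_S into GreenPAC's best response: e_G = 47.6 − 0.4(67.75 − 0.5e_G) ⇒ 0.8e_G = 20.5, so e_G = 25.625.
Then e_S = 67.75 − 0.5·25.625 = 54.9375.

25.625, 54.9375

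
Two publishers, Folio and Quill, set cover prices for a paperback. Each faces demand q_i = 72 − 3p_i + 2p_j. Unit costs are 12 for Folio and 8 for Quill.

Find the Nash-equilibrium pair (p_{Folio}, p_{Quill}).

Folio's profit: π = (p_{Folio} − 12)(72 − 3p_{Folio} + 2p_{Quill}).
∂π/∂p_{Folio} = 108 − 6p_{Folio} + 2p_{Quill} = 0 ⇒ p_{Folio} = 18 + (1/3)p_{Quill}.
Similarly p_{Quill} = 16 + (1/3)p_{Folio}.
Substituting the second reaction function into the first: p_{Folio} = 18 + (1/3)(16 + (1/3)p_{Folio}), which gives (8/9)p_{Folio} = 70/3 ⇒ p_{Folio} = 26.25.
Then p_{Quill} = 16 + (1/3)·26.25 = 24.75.

26.25, 24.75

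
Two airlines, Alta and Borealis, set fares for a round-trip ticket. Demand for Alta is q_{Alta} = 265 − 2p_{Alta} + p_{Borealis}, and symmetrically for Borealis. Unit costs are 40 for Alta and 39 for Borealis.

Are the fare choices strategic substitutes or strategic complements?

strategic complements

Alta's profit: π = (p_{Alta} − 40)(265 − 2p_{Alta} + p_{Borealis}).
∂π/∂p_{Alta} = 345 − 4p_{Alta} + p_{Borealis} = 0 ⇒ p_{Alta} = 86.25 + 0.25p_{Borealis}.
The best-response slope dp_{Alta}/dp_{Borealis} = 0.25 > 0: the reaction function is upward-sloping, so the choices are strategic complements.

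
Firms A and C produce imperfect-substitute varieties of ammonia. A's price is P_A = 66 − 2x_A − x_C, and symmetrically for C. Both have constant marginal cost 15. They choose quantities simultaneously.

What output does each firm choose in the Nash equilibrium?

10.2

Firm A's profit: π = x_A(66 − 2x_A − x_C) − 15x_A.
∂π/∂x_A = 51 − 4x_A − x_C = 0 ⇒ x_A = 12.75 − 0.25x_C.
The game is symmetric, so in equilibrium x_C = x_A: the reaction function gives 1.25x_A = 12.75, hence x_A = 10.2.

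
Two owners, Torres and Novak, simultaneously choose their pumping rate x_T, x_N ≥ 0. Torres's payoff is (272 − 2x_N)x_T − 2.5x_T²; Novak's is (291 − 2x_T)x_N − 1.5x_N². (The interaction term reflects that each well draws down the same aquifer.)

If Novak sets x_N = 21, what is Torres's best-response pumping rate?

46

Expanding Torres's payoff: 272x_T − 2x_Nx_T − 2.5x_T².
∂π/∂x_T = 272 − 2x_N − 5x_T = 0, so x_T = 54.4 − 0.4x_N.
At x_N = 21: x_T = 54.4 − 0.4·21 = 46.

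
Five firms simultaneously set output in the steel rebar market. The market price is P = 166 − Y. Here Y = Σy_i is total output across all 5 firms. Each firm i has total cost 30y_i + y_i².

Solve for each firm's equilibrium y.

17

A representative firm's profit is π_i = y_i(166 − Y) − 30y_i − y_i², with Y = y_i + Σ_{j≠i} y_j.
First-order condition: 136 − 4y_i − Σ_{j≠i} y_j = 0.
Imposing symmetry (y_j = y for all j) turns Σ_{j≠i} y_j into 4y, so 136 = 8y and y = 17.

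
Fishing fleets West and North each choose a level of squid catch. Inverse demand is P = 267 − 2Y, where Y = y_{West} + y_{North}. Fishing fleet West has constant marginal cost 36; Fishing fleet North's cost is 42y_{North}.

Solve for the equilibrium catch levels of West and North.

Fishing fleet West's profit: π = y_{West}(267 − 2(y_{West} + y_{North})) − 36y_{West}.
∂π/∂y_{West} = 231 − 4y_{West} − 2y_{North} = 0, so y_{West} = 57.75 − 0.5y_{North}.
By the same steps for North: y_{North} = 56.25 − 0.5y_{West}.
Substituting the second reaction function into the first: y_{West} = 57.75 − 0.5(56.25 − 0.5y_{West}), which gives 0.75y_{West} = 29.625 ⇒ y_{West} = 39.5.
Then y_{North} = 56.25 − 0.5·39.5 = 36.5.

39.5, 36.5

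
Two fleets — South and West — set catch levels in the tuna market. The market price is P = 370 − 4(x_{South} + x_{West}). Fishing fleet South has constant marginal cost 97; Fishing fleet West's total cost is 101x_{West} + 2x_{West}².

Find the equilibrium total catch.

Fishing fleet South's profit: π = x_{South}(370 − 4(x_{South} + x_{West})) − 97x_{South}.
∂π/∂x_{South} = 273 − 8x_{South} − 4x_{West} = 0, so x_{South} = 34.125 − 0.5x_{West}.
For West: ∂π/∂x_{West} = 269 − 12x_{West} − 4x_{South} = 0 ⇒ x_{West} = 269/12 − (1/3)x_{South}.
Solving the two reaction functions simultaneously: (1 − (−0.5)(−1/3))x_{South} = 34.125 − 0.5·(269/12), so (5/6)x_{South} = 275/12 and x_{South} = 27.5.
Then x_{West} = 269/12 − (1/3)·27.5 = 13.25.
Total catch: 27.5 + 13.25 = 40.75.

40.75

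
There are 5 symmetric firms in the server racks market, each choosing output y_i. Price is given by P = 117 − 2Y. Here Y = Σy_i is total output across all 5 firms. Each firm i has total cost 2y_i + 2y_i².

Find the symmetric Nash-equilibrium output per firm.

A representative firm's profit is π_i = y_i(117 − 2Y) − 2y_i − 2y_i², with Y = y_i + Σ_{j≠i} y_j.
First-order condition: 115 − 8y_i − 2Σ_{j≠i} y_j = 0.
With identical firms, set every y_j = y: then 115 − 8y − 8y = 0, i.e. y = 115/16 = 7.1875.

7.1875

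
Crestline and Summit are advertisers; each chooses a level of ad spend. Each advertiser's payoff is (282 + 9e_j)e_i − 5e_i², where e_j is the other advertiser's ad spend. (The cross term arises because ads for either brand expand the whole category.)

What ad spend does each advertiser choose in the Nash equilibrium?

282

Crestline's payoff is (282 + 9e_S)e_C − 5e_C².
∂π/∂e_C = 282 + 9e_S − 10e_C = 0, so e_C = 28.2 + 0.9e_S.
Setting e_C = e_S in the reaction function: e_C = 28.2 + 0.9e_C, so e_C = 28.2 / 0.1 = 282.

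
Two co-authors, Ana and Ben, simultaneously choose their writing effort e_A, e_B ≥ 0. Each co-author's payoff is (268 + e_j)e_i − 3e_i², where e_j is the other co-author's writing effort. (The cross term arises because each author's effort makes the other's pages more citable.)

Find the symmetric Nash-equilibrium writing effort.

53.6

Ana's payoff is (268 + e_B)e_A − 3e_A².
∂π/∂e_A = 268 + e_B − 6e_A = 0, so e_A = 134/3 + (1/6)e_B.
The game is symmetric, so in equilibrium e_B = e_A: the reaction function gives (5/6)e_A = 134/3, hence e_A = 53.6.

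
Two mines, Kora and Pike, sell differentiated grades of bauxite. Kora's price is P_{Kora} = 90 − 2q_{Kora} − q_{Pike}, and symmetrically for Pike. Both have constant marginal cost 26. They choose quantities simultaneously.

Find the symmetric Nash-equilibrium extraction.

Mine Kora's profit: π = q_{Kora}(90 − 2q_{Kora} − q_{Pike}) − 26q_{Kora}.
∂π/∂q_{Kora} = 64 − 4q_{Kora} − q_{Pike} = 0 ⇒ q_{Kora} = 16 − 0.25q_{Pike}.
Setting q_{Kora} = q_{Pike} in the reaction function: q_{Kora} = 16 − 0.25q_{Kora}, so q_{Kora} = 16 / 1.25 = 12.8.

12.8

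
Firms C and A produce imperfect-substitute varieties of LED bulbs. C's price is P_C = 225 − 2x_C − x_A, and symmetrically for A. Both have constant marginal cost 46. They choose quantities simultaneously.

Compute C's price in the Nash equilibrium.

117.6

Firm C's profit: π = x_C(225 − 2x_C − x_A) − 46x_C.
∂π/∂x_C = 179 − 4x_C − x_A = 0 ⇒ x_C = 44.75 − 0.25x_A.
The game is symmetric, so in equilibrium x_A = x_C: the reaction function gives 1.25x_C = 44.75, hence x_C = 35.8.
P_C = 225 − 2·35.8 − 35.8 = 117.6.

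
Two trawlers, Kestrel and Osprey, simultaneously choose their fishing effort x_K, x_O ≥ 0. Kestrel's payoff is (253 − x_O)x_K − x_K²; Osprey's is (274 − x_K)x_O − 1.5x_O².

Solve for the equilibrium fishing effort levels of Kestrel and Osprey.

97, 59

Expanding Kestrel's payoff: 253x_K − x_Ox_K − x_K².
∂π/∂x_K = 253 − x_O − 2x_K = 0, so x_K = 126.5 − 0.5x_O.
Likewise for Osprey: x_O = 274/3 − (1/3)x_K.
Solving the two reaction functions simultaneously: (1 − (−0.5)(−1/3))x_K = 126.5 − 0.5·(274/3), so (5/6)x_K = 485/6 and x_K = 97.
Then x_O = 274/3 − (1/3)·97 = 59.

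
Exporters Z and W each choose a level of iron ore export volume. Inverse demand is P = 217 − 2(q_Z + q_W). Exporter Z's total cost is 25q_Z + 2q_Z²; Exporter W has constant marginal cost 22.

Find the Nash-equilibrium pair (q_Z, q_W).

Exporter Z's profit: π = q_Z(217 − 2(q_Z + q_W)) − 25q_Z − 2q_Z².
∂π/∂q_Z = 192 − 8q_Z − 2q_W = 0, so q_Z = 24 − 0.25q_W.
For W: ∂π/∂q_W = 195 − 4q_W − 2q_Z = 0 ⇒ q_W = 48.75 − 0.5q_Z.
Solving the two reaction functions simultaneously: (1 − (−0.25)(−0.5))q_Z = 24 − 0.25·48.75, so 0.875q_Z = 11.8125 and q_Z = 13.5.
Then q_W = 48.75 − 0.5·13.5 = 42.

13.5, 42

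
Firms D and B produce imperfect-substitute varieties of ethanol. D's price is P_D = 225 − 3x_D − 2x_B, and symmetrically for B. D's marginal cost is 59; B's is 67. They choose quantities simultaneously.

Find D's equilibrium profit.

1354.6875

Firm D's profit: π = x_D(225 − 3x_D − 2x_B) − 59x_D.
∂π/∂x_D = 166 − 6x_D − 2x_B = 0 ⇒ x_D = 83/3 − (1/3)x_B.
Similarly x_B = 79/3 − (1/3)x_D.
Substituting the second reaction function into the first: x_D = 83/3 − (1/3)(79/3 − (1/3)x_D), which gives (8/9)x_D = 170/9 ⇒ x_D = 21.25.
Then x_B = 79/3 − (1/3)·21.25 = 19.25.
P_D = 225 − 3·21.25 − 2·19.25 = 122.75.
Profit = (122.75 − 59)·21.25 = 1354.6875.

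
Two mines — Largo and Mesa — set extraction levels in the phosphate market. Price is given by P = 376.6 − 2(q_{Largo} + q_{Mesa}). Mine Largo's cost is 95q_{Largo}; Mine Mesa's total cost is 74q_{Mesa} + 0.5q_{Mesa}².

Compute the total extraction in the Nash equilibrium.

90.625

Mine Largo's profit: π = q_{Largo}(376.6 − 2(q_{Largo} + q_{Mesa})) − 95q_{Largo}.
∂π/∂q_{Largo} = 281.6 − 4q_{Largo} − 2q_{Mesa} = 0, so q_{Largo} = 70.4 − 0.5q_{Mesa}.
For Mesa: ∂π/∂q_{Mesa} = 302.6 − 5q_{Mesa} − 2q_{Largo} = 0 ⇒ q_{Mesa} = 60.52 − 0.4q_{Largo}.
Solving the two reaction functions simultaneously: (1 − (−0.5)(−0.4))q_{Largo} = 70.4 − 0.5·60.52, so 0.8q_{Largo} = 40.14 and q_{Largo} = 50.175.
Then q_{Mesa} = 60.52 − 0.4·50.175 = 40.45.
Total extraction: 50.175 + 40.45 = 90.625.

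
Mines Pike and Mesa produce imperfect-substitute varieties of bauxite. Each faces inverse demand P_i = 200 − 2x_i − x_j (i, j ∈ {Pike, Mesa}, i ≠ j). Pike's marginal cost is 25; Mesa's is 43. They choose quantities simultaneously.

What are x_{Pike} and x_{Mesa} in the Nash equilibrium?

Mine Pike's profit: π = x_{Pike}(200 − 2x_{Pike} − x_{Mesa}) − 25x_{Pike}.
∂π/∂x_{Pike} = 175 − 4x_{Pike} − x_{Mesa} = 0 ⇒ x_{Pike} = 43.75 − 0.25x_{Mesa}.
Similarly x_{Mesa} = 39.25 − 0.25x_{Pike}.
Solving the two reaction functions simultaneously: (1 − (−0.25)(−0.25))x_{Pike} = 43.75 − 0.25·39.25, so 0.9375x_{Pike} = 33.9375 and x_{Pike} = 36.2.
Then x_{Mesa} = 39.25 − 0.25·36.2 = 30.2.

36.2, 30.2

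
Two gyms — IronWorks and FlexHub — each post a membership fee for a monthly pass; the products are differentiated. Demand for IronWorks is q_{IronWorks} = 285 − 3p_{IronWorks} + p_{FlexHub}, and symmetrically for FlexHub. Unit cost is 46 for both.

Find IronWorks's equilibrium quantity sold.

115.8

IronWorks's profit: π = (p_{IronWorks} − 46)(285 − 3p_{IronWorks} + p_{FlexHub}).
∂π/∂p_{IronWorks} = 423 − 6p_{IronWorks} + p_{FlexHub} = 0 ⇒ p_{IronWorks} = 70.5 + (1/6)p_{FlexHub}.
The game is symmetric, so in equilibrium p_{FlexHub} = p_{IronWorks}: the reaction function gives (5/6)p_{IronWorks} = 70.5, hence p_{IronWorks} = 84.6.
q_{IronWorks} = 285 − 3·84.6 + 84.6 = 115.8.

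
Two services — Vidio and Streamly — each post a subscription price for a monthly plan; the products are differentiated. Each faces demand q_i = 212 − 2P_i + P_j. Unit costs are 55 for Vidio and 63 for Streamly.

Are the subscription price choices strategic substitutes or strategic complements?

strategic complements

Vidio's profit: π = (P_{Vidio} − 55)(212 − 2P_{Vidio} + P_{Streamly}).
∂π/∂P_{Vidio} = 322 − 4P_{Vidio} + P_{Streamly} = 0 ⇒ P_{Vidio} = 80.5 + 0.25P_{Streamly}.
The best-response slope dP_{Vidio}/dP_{Streamly} = 0.25 > 0: the reaction function is upward-sloping, so the choices are strategic complements.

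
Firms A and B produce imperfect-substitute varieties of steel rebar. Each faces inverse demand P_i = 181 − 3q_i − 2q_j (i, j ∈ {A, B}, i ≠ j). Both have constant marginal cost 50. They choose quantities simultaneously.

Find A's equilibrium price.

99.125

Firm A's profit: π = q_A(181 − 3q_A − 2q_B) − 50q_A.
∂π/∂q_A = 131 − 6q_A − 2q_B = 0 ⇒ q_A = 131/6 − (1/3)q_B.
The game is symmetric, so in equilibrium q_B = q_A: the reaction function gives (4/3)q_A = 131/6, hence q_A = 16.375.
P_A = 181 − 3·16.375 − 2·16.375 = 99.125.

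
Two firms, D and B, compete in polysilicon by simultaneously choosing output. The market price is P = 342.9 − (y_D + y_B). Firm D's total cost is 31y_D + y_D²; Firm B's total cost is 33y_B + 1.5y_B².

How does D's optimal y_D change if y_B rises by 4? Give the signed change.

Firm D's profit: π = y_D(342.9 − (y_D + y_B)) − 31y_D − y_D².
∂π/∂y_D = 311.9 − 4y_D − y_B = 0, so y_D = 77.975 − 0.25y_B.
The reaction-function slope is −0.25, so a 4-unit rise in y_B moves y_D by −0.25 × 4 = −1. D's best response falls — the actions are strategic substitutes.

-1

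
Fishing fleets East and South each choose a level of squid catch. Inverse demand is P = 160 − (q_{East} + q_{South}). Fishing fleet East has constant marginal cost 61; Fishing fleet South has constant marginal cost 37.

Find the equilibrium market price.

86

Fishing fleet East's profit: π = q_{East}(160 − (q_{East} + q_{South})) − 61q_{East}.
∂π/∂q_{East} = 99 − 2q_{East} − q_{South} = 0, so q_{East} = 49.5 − 0.5q_{South}.
By the same steps for South: q_{South} = 61.5 − 0.5q_{East}.
Plugging q_{South} into East's best response: q_{East} = 49.5 − 0.5(61.5 − 0.5q_{East}) ⇒ 0.75q_{East} = 18.75, so q_{East} = 25.
Then q_{South} = 61.5 − 0.5·25 = 49.
Equilibrium price: P = 160 − 74 = 86.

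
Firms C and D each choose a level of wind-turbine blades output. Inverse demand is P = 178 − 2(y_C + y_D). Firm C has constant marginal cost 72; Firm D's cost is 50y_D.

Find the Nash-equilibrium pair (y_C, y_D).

Firm C's profit: π = y_C(178 − 2(y_C + y_D)) − 72y_C.
∂π/∂y_C = 106 − 4y_C − 2y_D = 0, so y_C = 26.5 − 0.5y_D.
By the same steps for D: y_D = 32 − 0.5y_C.
Solving the two reaction functions simultaneously: (1 − (−0.5)(−0.5))y_C = 26.5 − 0.5·32, so 0.75y_C = 10.5 and y_C = 14.
Then y_D = 32 − 0.5·14 = 25.

14, 25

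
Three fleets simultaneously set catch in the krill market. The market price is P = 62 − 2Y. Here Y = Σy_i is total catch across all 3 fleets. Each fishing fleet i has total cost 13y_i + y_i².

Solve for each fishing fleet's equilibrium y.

4.9

A representative fishing fleet's profit is π_i = y_i(62 − 2Y) − 13y_i − y_i², with Y = y_i + Σ_{j≠i} y_j.
First-order condition: 49 − 6y_i − 2Σ_{j≠i} y_j = 0.
With identical fishing fleets, set every y_j = y: then 49 − 6y − 4y = 0, i.e. y = 49/10 = 4.9.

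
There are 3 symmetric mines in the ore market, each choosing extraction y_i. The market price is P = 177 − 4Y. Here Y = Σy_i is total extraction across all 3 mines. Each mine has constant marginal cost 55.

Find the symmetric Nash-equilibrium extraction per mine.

7.625

A representative mine's profit is π_i = y_i(177 − 4Y) − 55y_i, with Y = y_i + Σ_{j≠i} y_j.
First-order condition: 122 − 8y_i − 4Σ_{j≠i} y_j = 0.
Imposing symmetry (y_j = y for all j) turns Σ_{j≠i} y_j into 2y, so 122 = 16y and y = 7.625.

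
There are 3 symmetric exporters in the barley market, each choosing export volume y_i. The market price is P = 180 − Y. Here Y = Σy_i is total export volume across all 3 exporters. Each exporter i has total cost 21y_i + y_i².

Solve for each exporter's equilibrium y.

26.5

A representative exporter's profit is π_i = y_i(180 − Y) − 21y_i − y_i², with Y = y_i + Σ_{j≠i} y_j.
First-order condition: 159 − 4y_i − Σ_{j≠i} y_j = 0.
Imposing symmetry (y_j = y for all j) turns Σ_{j≠i} y_j into 2y, so 159 = 6y and y = 26.5.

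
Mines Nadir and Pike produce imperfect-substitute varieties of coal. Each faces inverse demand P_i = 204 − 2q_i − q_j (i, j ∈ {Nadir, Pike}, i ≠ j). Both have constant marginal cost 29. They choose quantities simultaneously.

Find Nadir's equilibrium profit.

2450

Mine Nadir's profit: π = q_{Nadir}(204 − 2q_{Nadir} − q_{Pike}) − 29q_{Nadir}.
∂π/∂q_{Nadir} = 175 − 4q_{Nadir} − q_{Pike} = 0 ⇒ q_{Nadir} = 43.75 − 0.25q_{Pike}.
The game is symmetric, so in equilibrium q_{Pike} = q_{Nadir}: the reaction function gives 1.25q_{Nadir} = 43.75, hence q_{Nadir} = 35.
P_{Nadir} = 204 − 2·35 − 35 = 99.
Profit = (99 − 29)·35 = 2450.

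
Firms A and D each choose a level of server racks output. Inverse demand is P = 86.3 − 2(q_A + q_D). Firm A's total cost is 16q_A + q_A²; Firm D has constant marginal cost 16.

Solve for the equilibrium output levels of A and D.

7.03, 14.06

Firm A's profit: π = q_A(86.3 − 2(q_A + q_D)) − 16q_A − q_A².
∂π/∂q_A = 70.3 − 6q_A − 2q_D = 0, so q_A = 703/60 − (1/3)q_D.
For D: ∂π/∂q_D = 70.3 − 4q_D − 2q_A = 0 ⇒ q_D = 17.575 − 0.5q_A.
Solving the two reaction functions simultaneously: (1 − (−1/3)(−0.5))q_A = 703/60 − (1/3)·17.575, so (5/6)q_A = 703/120 and q_A = 7.03.
Then q_D = 17.575 − 0.5·7.03 = 14.06.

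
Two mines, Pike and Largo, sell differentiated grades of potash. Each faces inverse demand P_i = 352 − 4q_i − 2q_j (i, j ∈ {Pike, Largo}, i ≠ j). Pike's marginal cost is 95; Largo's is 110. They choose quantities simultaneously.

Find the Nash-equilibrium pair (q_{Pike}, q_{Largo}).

Mine Pike's profit: π = q_{Pike}(352 − 4q_{Pike} − 2q_{Largo}) − 95q_{Pike}.
∂π/∂q_{Pike} = 257 − 8q_{Pike} − 2q_{Largo} = 0 ⇒ q_{Pike} = 32.125 − 0.25q_{Largo}.
Similarly q_{Largo} = 30.25 − 0.25q_{Pike}.
Substituting the second reaction function into the first: q_{Pike} = 32.125 − 0.25(30.25 − 0.25q_{Pike}), which gives 0.9375q_{Pike} = 24.5625 ⇒ q_{Pike} = 26.2.
Then q_{Largo} = 30.25 − 0.25·26.2 = 23.7.

26.2, 23.7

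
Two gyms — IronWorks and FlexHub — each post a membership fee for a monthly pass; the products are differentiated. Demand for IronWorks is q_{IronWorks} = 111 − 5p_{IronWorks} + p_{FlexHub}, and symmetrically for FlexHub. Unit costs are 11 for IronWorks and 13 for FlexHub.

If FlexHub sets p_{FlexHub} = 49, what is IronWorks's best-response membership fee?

IronWorks's profit: π = (p_{IronWorks} − 11)(111 − 5p_{IronWorks} + p_{FlexHub}).
∂π/∂p_{IronWorks} = 166 − 10p_{IronWorks} + p_{FlexHub} = 0 ⇒ p_{IronWorks} = 16.6 + 0.1p_{FlexHub}.
At p_{FlexHub} = 49: p_{IronWorks} = 16.6 + 0.1·49 = 21.5.

21.5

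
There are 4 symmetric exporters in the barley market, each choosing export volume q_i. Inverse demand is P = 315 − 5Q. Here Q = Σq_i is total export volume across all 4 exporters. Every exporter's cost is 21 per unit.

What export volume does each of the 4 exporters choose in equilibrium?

11.76

A representative exporter's profit is π_i = q_i(315 − 5Q) − 21q_i, with Q = q_i + Σ_{j≠i} q_j.
First-order condition: 294 − 10q_i − 5Σ_{j≠i} q_j = 0.
In a symmetric equilibrium every exporter chooses the same q, so Σ_{j≠i} q_j = 3q. The condition becomes 294 − 25q = 0, giving q = 294/25 = 11.76.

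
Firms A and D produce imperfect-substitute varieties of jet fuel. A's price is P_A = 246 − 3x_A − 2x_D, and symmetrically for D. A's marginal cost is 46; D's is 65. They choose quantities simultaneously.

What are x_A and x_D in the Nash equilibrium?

Firm A's profit: π = x_A(246 − 3x_A − 2x_D) − 46x_A.
∂π/∂x_A = 200 − 6x_A − 2x_D = 0 ⇒ x_A = 100/3 − (1/3)x_D.
Similarly x_D = 181/6 − (1/3)x_A.
Solving the two reaction functions simultaneously: (1 − (−1/3)(−1/3))x_A = 100/3 − (1/3)·(181/6), so (8/9)x_A = 419/18 and x_A = 26.1875.
Then x_D = 181/6 − (1/3)·26.1875 = 21.4375.

26.1875, 21.4375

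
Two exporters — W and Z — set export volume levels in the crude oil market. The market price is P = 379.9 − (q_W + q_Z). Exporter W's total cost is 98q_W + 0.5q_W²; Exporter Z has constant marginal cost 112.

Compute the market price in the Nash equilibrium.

216.36

Exporter W's profit: π = q_W(379.9 − (q_W + q_Z)) − 98q_W − 0.5q_W².
∂π/∂q_W = 281.9 − 3q_W − q_Z = 0, so q_W = 2819/30 − (1/3)q_Z.
For Z: ∂π/∂q_Z = 267.9 − 2q_Z − q_W = 0 ⇒ q_Z = 133.95 − 0.5q_W.
Plugging q_Z into W's best response: q_W = 2819/30 − (1/3)(133.95 − 0.5q_W) ⇒ (5/6)q_W = 2959/60, so q_W = 59.18.
Then q_Z = 133.95 − 0.5·59.18 = 104.36.
Equilibrium price: P = 379.9 − 163.54 = 216.36.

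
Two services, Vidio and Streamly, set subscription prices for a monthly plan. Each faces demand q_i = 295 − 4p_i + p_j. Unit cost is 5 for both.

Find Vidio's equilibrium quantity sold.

Vidio's profit: π = (p_{Vidio} − 5)(295 − 4p_{Vidio} + p_{Streamly}).
∂π/∂p_{Vidio} = 315 − 8p_{Vidio} + p_{Streamly} = 0 ⇒ p_{Vidio} = 39.375 + 0.125p_{Streamly}.
The game is symmetric, so in equilibrium p_{Streamly} = p_{Vidio}: the reaction function gives 0.875p_{Vidio} = 39.375, hence p_{Vidio} = 45.
q_{Vidio} = 295 − 4·45 + 45 = 160.

160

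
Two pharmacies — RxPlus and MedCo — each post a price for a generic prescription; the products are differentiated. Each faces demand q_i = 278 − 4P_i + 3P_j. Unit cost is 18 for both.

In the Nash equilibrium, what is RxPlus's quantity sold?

208

RxPlus's profit: π = (P_{RxPlus} − 18)(278 − 4P_{RxPlus} + 3P_{MedCo}).
∂π/∂P_{RxPlus} = 350 − 8P_{RxPlus} + 3P_{MedCo} = 0 ⇒ P_{RxPlus} = 43.75 + 0.375P_{MedCo}.
The game is symmetric, so in equilibrium P_{MedCo} = P_{RxPlus}: the reaction function gives 0.625P_{RxPlus} = 43.75, hence P_{RxPlus} = 70.
q_{RxPlus} = 278 − 4·70 + 3·70 = 208.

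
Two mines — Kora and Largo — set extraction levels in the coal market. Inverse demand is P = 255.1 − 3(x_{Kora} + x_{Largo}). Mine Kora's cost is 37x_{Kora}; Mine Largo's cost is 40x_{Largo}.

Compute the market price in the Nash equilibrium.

Mine Kora's profit: π = x_{Kora}(255.1 − 3(x_{Kora} + x_{Largo})) − 37x_{Kora}.
∂π/∂x_{Kora} = 218.1 − 6x_{Kora} − 3x_{Largo} = 0, so x_{Kora} = 36.35 − 0.5x_{Largo}.
By the same steps for Largo: x_{Largo} = 35.85 − 0.5x_{Kora}.
Substituting the second reaction function into the first: x_{Kora} = 36.35 − 0.5(35.85 − 0.5x_{Kora}), which gives 0.75x_{Kora} = 18.425 ⇒ x_{Kora} = 737/30.
Then x_{Largo} = 35.85 − 0.5·(737/30) = 707/30.
Equilibrium price: P = 255.1 − 3·(722/15) = 110.7.

110.7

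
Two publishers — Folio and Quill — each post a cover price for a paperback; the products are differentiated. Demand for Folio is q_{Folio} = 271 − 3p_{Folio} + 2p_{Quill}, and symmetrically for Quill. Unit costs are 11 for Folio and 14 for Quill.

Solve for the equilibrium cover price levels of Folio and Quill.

76.5625, 77.6875

Folio's profit: π = (p_{Folio} − 11)(271 − 3p_{Folio} + 2p_{Quill}).
∂π/∂p_{Folio} = 304 − 6p_{Folio} + 2p_{Quill} = 0 ⇒ p_{Folio} = 152/3 + (1/3)p_{Quill}.
Similarly p_{Quill} = 313/6 + (1/3)p_{Folio}.
Substituting the second reaction function into the first: p_{Folio} = 152/3 + (1/3)(313/6 + (1/3)p_{Folio}), which gives (8/9)p_{Folio} = 1225/18 ⇒ p_{Folio} = 76.5625.
Then p_{Quill} = 313/6 + (1/3)·76.5625 = 77.6875.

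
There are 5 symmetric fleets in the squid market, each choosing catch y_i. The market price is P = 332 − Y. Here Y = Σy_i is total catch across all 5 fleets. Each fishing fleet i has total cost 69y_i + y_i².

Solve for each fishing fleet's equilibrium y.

A representative fishing fleet's profit is π_i = y_i(332 − Y) − 69y_i − y_i², with Y = y_i + Σ_{j≠i} y_j.
First-order condition: 263 − 4y_i − Σ_{j≠i} y_j = 0.
In a symmetric equilibrium every fishing fleet chooses the same y, so Σ_{j≠i} y_j = 4y. The condition becomes 263 − 8y = 0, giving y = 263/8 = 32.875.

32.875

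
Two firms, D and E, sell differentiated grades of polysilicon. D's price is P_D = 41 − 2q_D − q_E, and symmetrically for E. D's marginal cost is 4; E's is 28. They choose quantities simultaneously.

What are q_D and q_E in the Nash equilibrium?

9, 1

Firm D's profit: π = q_D(41 − 2q_D − q_E) − 4q_D.
∂π/∂q_D = 37 − 4q_D − q_E = 0 ⇒ q_D = 9.25 − 0.25q_E.
Similarly q_E = 3.25 − 0.25q_D.
Plugging q_E into D's best response: q_D = 9.25 − 0.25(3.25 − 0.25q_D) ⇒ 0.9375q_D = 8.4375, so q_D = 9.
Then q_E = 3.25 − 0.25·9 = 1.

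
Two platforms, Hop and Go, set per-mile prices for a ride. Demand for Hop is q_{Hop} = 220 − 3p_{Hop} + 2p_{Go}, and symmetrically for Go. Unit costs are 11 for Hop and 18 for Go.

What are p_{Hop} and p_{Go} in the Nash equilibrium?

Hop's profit: π = (p_{Hop} − 11)(220 − 3p_{Hop} + 2p_{Go}).
∂π/∂p_{Hop} = 253 − 6p_{Hop} + 2p_{Go} = 0 ⇒ p_{Hop} = 253/6 + (1/3)p_{Go}.
Similarly p_{Go} = 137/3 + (1/3)p_{Hop}.
Solving the two reaction functions simultaneously: (1 − (1/3)(1/3))p_{Hop} = 253/6 + (1/3)·(137/3), so (8/9)p_{Hop} = 1033/18 and p_{Hop} = 64.5625.
Then p_{Go} = 137/3 + (1/3)·64.5625 = 67.1875.

64.5625, 67.1875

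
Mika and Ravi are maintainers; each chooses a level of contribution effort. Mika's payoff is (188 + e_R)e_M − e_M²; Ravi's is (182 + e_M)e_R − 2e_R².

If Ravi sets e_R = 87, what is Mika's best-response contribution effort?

Expanding Mika's payoff: 188e_M + e_Re_M − e_M².
∂π/∂e_M = 188 + e_R − 2e_M = 0, so e_M = 94 + 0.5e_R.
At e_R = 87: e_M = 94 + 0.5·87 = 137.5.

137.5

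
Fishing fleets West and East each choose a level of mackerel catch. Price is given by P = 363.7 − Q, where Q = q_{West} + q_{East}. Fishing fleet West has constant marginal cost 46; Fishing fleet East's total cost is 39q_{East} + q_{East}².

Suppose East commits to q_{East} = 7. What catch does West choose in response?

Fishing fleet West's profit: π = q_{West}(363.7 − (q_{West} + q_{East})) − 46q_{West}.
∂π/∂q_{West} = 317.7 − 2q_{West} − q_{East} = 0, so q_{West} = 158.85 − 0.5q_{East}.
At q_{East} = 7: q_{West} = 158.85 − 0.5·7 = 155.35.

155.35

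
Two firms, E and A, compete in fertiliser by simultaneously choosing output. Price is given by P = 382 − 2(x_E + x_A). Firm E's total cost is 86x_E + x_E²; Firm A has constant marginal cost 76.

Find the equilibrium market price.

200.4

Firm E's profit: π = x_E(382 − 2(x_E + x_A)) − 86x_E − x_E².
∂π/∂x_E = 296 − 6x_E − 2x_A = 0, so x_E = 148/3 − (1/3)x_A.
For A: ∂π/∂x_A = 306 − 4x_A − 2x_E = 0 ⇒ x_A = 76.5 − 0.5x_E.
Plugging x_A into E's best response: x_E = 148/3 − (1/3)(76.5 − 0.5x_E) ⇒ (5/6)x_E = 143/6, so x_E = 28.6.
Then x_A = 76.5 − 0.5·28.6 = 62.2.
Equilibrium price: P = 382 − 2·90.8 = 200.4.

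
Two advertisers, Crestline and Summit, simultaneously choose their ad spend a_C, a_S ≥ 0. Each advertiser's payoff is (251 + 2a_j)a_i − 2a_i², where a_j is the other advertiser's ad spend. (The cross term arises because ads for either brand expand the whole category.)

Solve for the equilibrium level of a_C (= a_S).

125.5

Crestline's payoff is (251 + 2a_S)a_C − 2a_C².
∂π/∂a_C = 251 + 2a_S − 4a_C = 0, so a_C = 62.75 + 0.5a_S.
By symmetry a_S = a_C; substituting into the reaction function, 0.5a_C = 62.75 and a_C = 125.5.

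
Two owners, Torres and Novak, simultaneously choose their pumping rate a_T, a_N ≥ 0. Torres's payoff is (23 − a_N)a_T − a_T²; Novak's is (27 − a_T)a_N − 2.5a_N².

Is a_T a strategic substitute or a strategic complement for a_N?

strategic substitutes

Expanding Torres's payoff: 23a_T − a_Na_T − a_T².
∂π/∂a_T = 23 − a_N − 2a_T = 0, so a_T = 11.5 − 0.5a_N.
The best-response slope da_T/da_N = −0.5 < 0: the reaction function is downward-sloping, so the choices are strategic substitutes.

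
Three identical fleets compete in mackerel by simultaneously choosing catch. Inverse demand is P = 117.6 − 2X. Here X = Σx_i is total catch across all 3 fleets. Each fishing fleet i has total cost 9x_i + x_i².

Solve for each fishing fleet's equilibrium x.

10.86

A representative fishing fleet's profit is π_i = x_i(117.6 − 2X) − 9x_i − x_i², with X = x_i + Σ_{j≠i} x_j.
First-order condition: 108.6 − 6x_i − 2Σ_{j≠i} x_j = 0.
In a symmetric equilibrium every fishing fleet chooses the same x, so Σ_{j≠i} x_j = 2x. The condition becomes 108.6 − 10x = 0, giving x = 108.6/10 = 10.86.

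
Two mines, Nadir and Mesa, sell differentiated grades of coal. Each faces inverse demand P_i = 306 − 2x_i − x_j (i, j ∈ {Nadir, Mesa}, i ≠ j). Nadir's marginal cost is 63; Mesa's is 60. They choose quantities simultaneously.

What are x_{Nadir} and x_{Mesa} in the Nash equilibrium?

Mine Nadir's profit: π = x_{Nadir}(306 − 2x_{Nadir} − x_{Mesa}) − 63x_{Nadir}.
∂π/∂x_{Nadir} = 243 − 4x_{Nadir} − x_{Mesa} = 0 ⇒ x_{Nadir} = 60.75 − 0.25x_{Mesa}.
Similarly x_{Mesa} = 61.5 − 0.25x_{Nadir}.
Plugging x_{Mesa} into Nadir's best response: x_{Nadir} = 60.75 − 0.25(61.5 − 0.25x_{Nadir}) ⇒ 0.9375x_{Nadir} = 45.375, so x_{Nadir} = 48.4.
Then x_{Mesa} = 61.5 − 0.25·48.4 = 49.4.

48.4, 49.4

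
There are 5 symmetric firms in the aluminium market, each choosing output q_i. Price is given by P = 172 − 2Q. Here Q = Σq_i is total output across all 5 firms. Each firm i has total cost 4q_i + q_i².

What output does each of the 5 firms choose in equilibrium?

A representative firm's profit is π_i = q_i(172 − 2Q) − 4q_i − q_i², with Q = q_i + Σ_{j≠i} q_j.
First-order condition: 168 − 6q_i − 2Σ_{j≠i} q_j = 0.
In a symmetric equilibrium every firm chooses the same q, so Σ_{j≠i} q_j = 4q. The condition becomes 168 − 14q = 0, giving q = 168/14 = 12.

12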